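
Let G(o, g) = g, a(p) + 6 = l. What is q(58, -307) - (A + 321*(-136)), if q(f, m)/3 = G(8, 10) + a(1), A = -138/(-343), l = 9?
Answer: 14987247/343 ≈ 43695.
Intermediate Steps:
a(p) = 3 (a(p) = -6 + 9 = 3)
A = 138/343 (A = -138*(-1/343) = 138/343 ≈ 0.40233)
q(f, m) = 39 (q(f, m) = 3*(10 + 3) = 3*13 = 39)
q(58, -307) - (A + 321*(-136)) = 39 - (138/343 + 321*(-136)) = 39 - (138/343 - 43656) = 39 - 1*(-14973870/343) = 39 + 14973870/343 = 14987247/343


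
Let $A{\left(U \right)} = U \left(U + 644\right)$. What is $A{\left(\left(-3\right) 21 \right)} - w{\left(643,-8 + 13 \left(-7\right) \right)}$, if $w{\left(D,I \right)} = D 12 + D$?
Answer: $-44962$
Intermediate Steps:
$A{\left(U \right)} = U \left(644 + U\right)$
$w{\left(D,I \right)} = 13 D$ ($w{\left(D,I \right)} = 12 D + D = 13 D$)
$A{\left(\left(-3\right) 21 \right)} - w{\left(643,-8 + 13 \left(-7\right) \right)} = \left(-3\right) 21 \left(644 - 63\right) - 13 \cdot 643 = - 63 \left(644 - 63\right) - 8359 = \left(-63\right) 581 - 8359 = -36603 - 8359 = -44962$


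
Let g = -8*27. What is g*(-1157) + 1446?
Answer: 251358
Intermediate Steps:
g = -216
g*(-1157) + 1446 = -216*(-1157) + 1446 = 249912 + 1446 = 251358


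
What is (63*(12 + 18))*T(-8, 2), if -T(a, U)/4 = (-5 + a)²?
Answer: -1277640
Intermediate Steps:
T(a, U) = -4*(-5 + a)²
(63*(12 + 18))*T(-8, 2) = (63*(12 + 18))*(-4*(-5 - 8)²) = (63*30)*(-4*(-13)²) = 1890*(-4*169) = 1890*(-676) = -1277640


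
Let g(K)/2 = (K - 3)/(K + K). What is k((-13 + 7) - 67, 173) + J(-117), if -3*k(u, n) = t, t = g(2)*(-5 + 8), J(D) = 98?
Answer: 197/2 ≈ 98.500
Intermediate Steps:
g(K) = (-3 + K)/K (g(K) = 2*((K - 3)/(K + K)) = 2*((-3 + K)/((2*K))) = 2*((-3 + K)*(1/(2*K))) = 2*((-3 + K)/(2*K)) = (-3 + K)/K)
t = -3/2 (t = ((-3 + 2)/2)*(-5 + 8) = ((½)*(-1))*3 = -½*3 = -3/2 ≈ -1.5000)
k(u, n) = ½ (k(u, n) = -⅓*(-3/2) = ½)
k((-13 + 7) - 67, 173) + J(-117) = ½ + 98 = 197/2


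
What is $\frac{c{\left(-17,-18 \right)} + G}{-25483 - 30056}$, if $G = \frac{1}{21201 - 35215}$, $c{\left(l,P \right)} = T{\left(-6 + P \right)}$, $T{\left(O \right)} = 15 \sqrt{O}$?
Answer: $\frac{1}{778323546} - \frac{10 i \sqrt{6}}{18513} \approx 1.2848 \cdot 10^{-9} - 0.0013231 i$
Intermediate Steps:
$c{\left(l,P \right)} = 15 \sqrt{-6 + P}$
$G = - \frac{1}{14014}$ ($G = \frac{1}{-14014} = - \frac{1}{14014} \approx -7.1357 \cdot 10^{-5}$)
$\frac{c{\left(-17,-18 \right)} + G}{-25483 - 30056} = \frac{15 \sqrt{-6 - 18} - \frac{1}{14014}}{-25483 - 30056} = \frac{15 \sqrt{-24} - \frac{1}{14014}}{-55539} = \left(15 \cdot 2 i \sqrt{6} - \frac{1}{14014}\right) \left(- \frac{1}{55539}\right) = \left(30 i \sqrt{6} - \frac{1}{14014}\right) \left(- \frac{1}{55539}\right) = \left(- \frac{1}{14014} + 30 i \sqrt{6}\right) \left(- \frac{1}{55539}\right) = \frac{1}{778323546} - \frac{10 i \sqrt{6}}{18513}$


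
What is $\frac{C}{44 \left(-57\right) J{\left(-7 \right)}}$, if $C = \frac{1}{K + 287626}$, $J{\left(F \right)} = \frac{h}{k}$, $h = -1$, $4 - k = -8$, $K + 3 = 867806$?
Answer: $\frac{1}{241484661} \approx 4.1411 \cdot 10^{-9}$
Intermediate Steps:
$K = 867803$ ($K = -3 + 867806 = 867803$)
$k = 12$ ($k = 4 - -8 = 4 + 8 = 12$)
$J{\left(F \right)} = - \frac{1}{12}$
$C = \frac{1}{1155429}$ ($C = \frac{1}{867803 + 287626} = \frac{1}{1155429} \approx 8.6548 \cdot 10^{-7}$)
$\frac{C}{44 \left(-57\right) J{\left(-7 \right)}} = \frac{1}{1155429 \cdot 44 \left(-57\right) \left(- \frac{1}{12}\right)} = \frac{1}{1155429 \left(\left(-2508\right) \left(- \frac{1}{12}\right)\right)} = \frac{1}{1155429 \cdot 209} = \frac{1}{1155429} \cdot \frac{1}{209} = \frac{1}{241484661}$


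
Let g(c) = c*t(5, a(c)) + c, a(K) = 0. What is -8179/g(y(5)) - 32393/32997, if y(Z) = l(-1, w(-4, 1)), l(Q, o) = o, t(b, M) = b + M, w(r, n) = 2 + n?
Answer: -90155179/197982 ≈ -455.37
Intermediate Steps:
t(b, M) = M + b
y(Z) = 3 (y(Z) = 2 + 1 = 3)
g(c) = 6*c (g(c) = c*(0 + 5) + c = c*5 + c = 5*c + c = 6*c)
-8179/g(y(5)) - 32393/32997 = -8179/(6*3) - 32393/32997 = -8179/18 - 32393*1/32997 = -8179*1/18 - 32393/32997 = -8179/18 - 32393/32997 = -90155179/197982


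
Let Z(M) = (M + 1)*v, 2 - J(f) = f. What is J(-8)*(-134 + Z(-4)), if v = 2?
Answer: -1400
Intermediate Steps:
J(f) = 2 - f
Z(M) = 2 + 2*M (Z(M) = (M + 1)*2 = (1 + M)*2 = 2 + 2*M)
J(-8)*(-134 + Z(-4)) = (2 - 1*(-8))*(-134 + (2 + 2*(-4))) = (2 + 8)*(-134 + (2 - 8)) = 10*(-134 - 6) = 10*(-140) = -1400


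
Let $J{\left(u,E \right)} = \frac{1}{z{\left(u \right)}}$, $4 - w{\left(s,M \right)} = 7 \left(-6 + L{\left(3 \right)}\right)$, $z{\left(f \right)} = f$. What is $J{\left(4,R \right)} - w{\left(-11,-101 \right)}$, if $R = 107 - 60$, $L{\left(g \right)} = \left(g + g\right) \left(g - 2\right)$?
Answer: $- \frac{15}{4} \approx -3.75$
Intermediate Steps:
$L{\left(g \right)} = 2 g \left(-2 + g\right)$
$w{\left(s,M \right)} = 4$ ($w{\left(s,M \right)} = 4 - 7 \left(-6 + 2 \cdot 3 \left(-2 + 3\right)\right) = 4 - 7 \left(-6 + 2 \cdot 3 \cdot 1\right) = 4 - 7 \left(-6 + 6\right) = 4 - 7 \cdot 0 = 4 - 0 = 4 + 0 = 4$)
$R = 47$
$J{\left(u,E \right)} = \frac{1}{u}$
$J{\left(4,R \right)} - w{\left(-11,-101 \right)} = \frac{1}{4} - 4 = - \frac{15}{4}$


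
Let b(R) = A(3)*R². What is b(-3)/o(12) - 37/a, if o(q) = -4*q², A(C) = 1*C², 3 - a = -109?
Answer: -211/448 ≈ -0.47098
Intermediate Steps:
a = 112 (a = 3 - 1*(-109) = 3 + 109 = 112)
A(C) = C²
b(R) = 9*R² (b(R) = 3²*R² = 9*R²)
b(-3)/o(12) - 37/a = (9*(-3)²)/((-4*12²)) - 37/112 = (9*9)/((-4*144)) - 37*1/112 = 81/(-576) - 37/112 = 81*(-1/576) - 37/112 = -9/64 - 37/112 = -211/448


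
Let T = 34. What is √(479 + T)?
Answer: 3*√57 ≈ 22.650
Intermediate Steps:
√(479 + T) = √(479 + 34) = √513 = 3*√57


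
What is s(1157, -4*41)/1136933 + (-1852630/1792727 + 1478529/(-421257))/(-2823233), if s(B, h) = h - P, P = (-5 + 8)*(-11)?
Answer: -13114501438543827468/115431300654191423588351 ≈ -0.00011361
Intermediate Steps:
P = -33 (P = 3*(-11) = -33)
s(B, h) = 33 + h (s(B, h) = h - 1*(-33) = h + 33 = 33 + h)
s(1157, -4*41)/1136933 + (-1852630/1792727 + 1478529/(-421257))/(-2823233) = (33 - 4*41)/1136933 + (-1852630/1792727 + 1478529/(-421257))/(-2823233) = (33 - 164)*(1/1136933) + (-1852630*1/1792727 + 1478529*(-1/421257))*(-1/2823233) = -131*1/1136933 + (-1852630/1792727 - 492843/140419)*(-1/2823233) = -131/1136933 - 1143677404831/251732932613*(-1/2823233) = -131/1136933 + 1143677404831/710700722539797829 = -13114501438543827468/115431300654191423588351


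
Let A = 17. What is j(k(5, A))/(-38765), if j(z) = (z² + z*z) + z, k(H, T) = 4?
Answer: -36/38765 ≈ -0.00092867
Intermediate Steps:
j(z) = z + 2*z² (j(z) = (z² + z²) + z = 2*z² + z = z + 2*z²)
j(k(5, A))/(-38765) = (4*(1 + 2*4))/(-38765) = (4*(1 + 8))*(-1/38765) = (4*9)*(-1/38765) = 36*(-1/38765) = -36/38765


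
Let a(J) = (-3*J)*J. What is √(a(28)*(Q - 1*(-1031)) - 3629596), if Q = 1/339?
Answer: 2*I*√19327525311/113 ≈ 2460.6*I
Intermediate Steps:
a(J) = -3*J²
Q = 1/339 ≈ 0.0029499
√(a(28)*(Q - 1*(-1031)) - 3629596) = √((-3*28²)*(1/339 - 1*(-1031)) - 3629596) = √((-3*784)*(1/339 + 1031) - 3629596) = √(-2352*349510/339 - 3629596) = √(-274015840/113 - 3629596) = √(-684160188/113) = 2*I*√19327525311/113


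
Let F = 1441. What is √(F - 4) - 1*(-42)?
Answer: 42 + √1437 ≈ 79.908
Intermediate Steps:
√(F - 4) - 1*(-42) = √(1441 - 4) - 1*(-42) = √1437 + 42 = 42 + √1437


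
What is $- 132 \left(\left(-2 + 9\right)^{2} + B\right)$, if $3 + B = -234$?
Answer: $24816$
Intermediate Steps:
$B = -237$ ($B = -3 - 234 = -237$)
$- 132 \left(\left(-2 + 9\right)^{2} + B\right) = - 132 \left(\left(-2 + 9\right)^{2} - 237\right) = - 132 \left(7^{2} - 237\right) = - 132 \left(49 - 237\right) = \left(-132\right) \left(-188\right) = 24816$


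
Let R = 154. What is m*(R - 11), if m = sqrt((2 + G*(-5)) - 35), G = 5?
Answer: 143*I*sqrt(58) ≈ 1089.1*I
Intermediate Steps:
m = I*sqrt(58) (m = sqrt((2 + 5*(-5)) - 35) = sqrt((2 - 25) - 35) = sqrt(-23 - 35) = sqrt(-58) = I*sqrt(58) ≈ 7.6158*I)
m*(R - 11) = (I*sqrt(58))*(154 - 11) = (I*sqrt(58))*143 = 143*I*sqrt(58)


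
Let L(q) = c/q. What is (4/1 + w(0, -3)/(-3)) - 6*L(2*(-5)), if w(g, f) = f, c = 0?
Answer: 5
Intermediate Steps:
L(q) = 0 (L(q) = 0/q = 0)
(4/1 + w(0, -3)/(-3)) - 6*L(2*(-5)) = (4/1 - 3/(-3)) - 6*0 = (4*1 - 3*(-1/3)) + 0 = (4 + 1) + 0 = 5 + 0 = 5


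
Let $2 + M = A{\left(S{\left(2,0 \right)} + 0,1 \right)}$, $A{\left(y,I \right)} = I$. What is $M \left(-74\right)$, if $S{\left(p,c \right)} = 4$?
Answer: $74$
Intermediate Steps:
$M = -1$ ($M = -2 + 1 = -1$)
$M \left(-74\right) = \left(-1\right) \left(-74\right) = 74$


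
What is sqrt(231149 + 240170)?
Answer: sqrt(471319) ≈ 686.53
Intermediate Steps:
sqrt(231149 + 240170) = sqrt(471319)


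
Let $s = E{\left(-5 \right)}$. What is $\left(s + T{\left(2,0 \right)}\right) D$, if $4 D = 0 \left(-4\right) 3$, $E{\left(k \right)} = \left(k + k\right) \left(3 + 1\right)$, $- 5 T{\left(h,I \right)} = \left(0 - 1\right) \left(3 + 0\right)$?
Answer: $0$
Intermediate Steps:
$T{\left(h,I \right)} = \frac{3}{5}$ ($T{\left(h,I \right)} = - \frac{\left(0 - 1\right) \left(3 + 0\right)}{5} = - \frac{\left(-1\right) 3}{5} = \left(- \frac{1}{5}\right) \left(-3\right) = \frac{3}{5}$)
$E{\left(k \right)} = 8 k$ ($E{\left(k \right)} = 2 k 4 = 8 k$)
$s = -40$ ($s = 8 \left(-5\right) = -40$)
$D = 0$ ($D = \frac{0 \left(-4\right) 3}{4} = \frac{0 \cdot 3}{4} = \frac{1}{4} \cdot 0 = 0$)
$\left(s + T{\left(2,0 \right)}\right) D = \left(-40 + \frac{3}{5}\right) 0 = \left(- \frac{197}{5}\right) 0 = 0$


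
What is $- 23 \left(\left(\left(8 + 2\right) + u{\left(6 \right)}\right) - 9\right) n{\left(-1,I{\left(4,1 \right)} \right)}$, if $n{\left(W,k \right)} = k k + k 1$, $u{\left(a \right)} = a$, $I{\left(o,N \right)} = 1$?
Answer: $-322$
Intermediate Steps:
$n{\left(W,k \right)} = k + k^{2}$ ($n{\left(W,k \right)} = k^{2} + k = k + k^{2}$)
$- 23 \left(\left(\left(8 + 2\right) + u{\left(6 \right)}\right) - 9\right) n{\left(-1,I{\left(4,1 \right)} \right)} = - 23 \left(\left(\left(8 + 2\right) + 6\right) - 9\right) 1 \left(1 + 1\right) = - 23 \left(\left(10 + 6\right) - 9\right) 1 \cdot 2 = - 23 \left(16 - 9\right) 2 = \left(-23\right) 7 \cdot 2 = \left(-161\right) 2 = -322$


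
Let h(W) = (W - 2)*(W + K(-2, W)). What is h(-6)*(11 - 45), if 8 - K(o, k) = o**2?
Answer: -544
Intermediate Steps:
K(o, k) = 8 - o**2
h(W) = (-2 + W)*(4 + W) (h(W) = (W - 2)*(W + (8 - 1*(-2)**2)) = (-2 + W)*(W + (8 - 1*4)) = (-2 + W)*(W + (8 - 4)) = (-2 + W)*(W + 4) = (-2 + W)*(4 + W))
h(-6)*(11 - 45) = (-8 + (-6)**2 + 2*(-6))*(11 - 45) = (-8 + 36 - 12)*(-34) = 16*(-34) = -544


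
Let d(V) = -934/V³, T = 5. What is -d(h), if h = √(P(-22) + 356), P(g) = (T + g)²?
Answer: 934*√645/416025 ≈ 0.057017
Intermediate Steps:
P(g) = (5 + g)²
h = √645 (h = √((5 - 22)² + 356) = √((-17)² + 356) = √(289 + 356) = √645 ≈ 25.397)
d(V) = -934/V³
-d(h) = -(-934)/(√645)³ = -(-934)*√645/416025 = 934*√645/416025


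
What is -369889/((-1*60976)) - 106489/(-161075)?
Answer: 1785760647/265451600 ≈ 6.7273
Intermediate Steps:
-369889/((-1*60976)) - 106489/(-161075) = -369889/(-60976) - 106489*(-1/161075) = -369889*(-1/60976) + 106489/161075 = 9997/1648 + 106489/161075 = 1785760647/265451600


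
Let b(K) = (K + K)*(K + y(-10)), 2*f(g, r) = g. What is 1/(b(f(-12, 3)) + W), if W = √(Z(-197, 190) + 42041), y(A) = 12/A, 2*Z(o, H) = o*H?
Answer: -1080/198263 + 25*√23326/396526 ≈ 0.0041819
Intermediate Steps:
f(g, r) = g/2
Z(o, H) = H*o/2 (Z(o, H) = (o*H)/2 = (H*o)/2 = H*o/2)
W = √23326 (W = √((½)*190*(-197) + 42041) = √(-18715 + 42041) = √23326 ≈ 152.73)
b(K) = 2*K*(-6/5 + K) (b(K) = (K + K)*(K + 12/(-10)) = (2*K)*(K + 12*(-⅒)) = (2*K)*(K - 6/5) = (2*K)*(-6/5 + K) = 2*K*(-6/5 + K))
1/(b(f(-12, 3)) + W) = 1/(2*((½)*(-12))*(-6 + 5*((½)*(-12)))/5 + √23326) = 1/((⅖)*(-6)*(-6 + 5*(-6)) + √23326) = 1/((⅖)*(-6)*(-6 - 30) + √23326) = 1/((⅖)*(-6)*(-36) + √23326) = 1/(432/5 + √23326)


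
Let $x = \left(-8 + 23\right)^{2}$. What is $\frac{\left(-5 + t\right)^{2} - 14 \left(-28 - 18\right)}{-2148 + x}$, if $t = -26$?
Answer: $- \frac{535}{641} \approx -0.83463$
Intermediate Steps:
$x = 225$ ($x = 15^{2} = 225$)
$\frac{\left(-5 + t\right)^{2} - 14 \left(-28 - 18\right)}{-2148 + x} = \frac{\left(-5 - 26\right)^{2} - 14 \left(-28 - 18\right)}{-2148 + 225} = \frac{\left(-31\right)^{2} - 14 \left(-28 - 18\right)}{-1923} = \left(961 - -644\right) \left(- \frac{1}{1923}\right) = \left(961 + 644\right) \left(- \frac{1}{1923}\right) = 1605 \left(- \frac{1}{1923}\right) = - \frac{535}{641}$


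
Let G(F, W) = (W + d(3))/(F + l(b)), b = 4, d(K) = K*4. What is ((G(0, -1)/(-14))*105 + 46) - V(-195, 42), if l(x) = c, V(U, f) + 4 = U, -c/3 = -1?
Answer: 435/2 ≈ 217.50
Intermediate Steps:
c = 3 (c = -3*(-1) = 3)
V(U, f) = -4 + U
d(K) = 4*K
l(x) = 3
G(F, W) = (12 + W)/(3 + F) (G(F, W) = (W + 4*3)/(F + 3) = (W + 12)/(3 + F) = (12 + W)/(3 + F))
((G(0, -1)/(-14))*105 + 46) - V(-195, 42) = ((((12 - 1)/(3 + 0))/(-14))*105 + 46) - (-4 - 195) = (((11/3)*(-1/14))*105 + 46) - 1*(-199) = ((((⅓)*11)*(-1/14))*105 + 46) + 199 = (((11/3)*(-1/14))*105 + 46) + 199 = (-11/42*105 + 46) + 199 = (-55/2 + 46) + 199 = 37/2 + 199 = 435/2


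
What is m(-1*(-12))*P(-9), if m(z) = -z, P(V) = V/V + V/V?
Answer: -24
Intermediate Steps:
P(V) = 2 (P(V) = 1 + 1 = 2)
m(-1*(-12))*P(-9) = -(-1)*(-12)*2 = -1*12*2 = -12*2 = -24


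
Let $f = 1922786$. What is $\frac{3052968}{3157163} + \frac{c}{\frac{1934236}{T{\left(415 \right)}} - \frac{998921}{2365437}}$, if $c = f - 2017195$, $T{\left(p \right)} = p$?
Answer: $- \frac{278629990637973708129}{14443701374543342471} \approx -19.291$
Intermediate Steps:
$c = -94409$ ($c = 1922786 - 2017195 = -94409$)
$\frac{3052968}{3157163} + \frac{c}{\frac{1934236}{T{\left(415 \right)}} - \frac{998921}{2365437}} = \frac{3052968}{3157163} - \frac{94409}{\frac{1934236}{415} - \frac{998921}{2365437}} = \frac{3052968}{3157163} - \frac{94409}{\frac{4574898848917}{981656355}} = \frac{3052968}{3157163} - \frac{92677194819195}{4574898848917} = - \frac{278629990637973708129}{14443701374543342471}$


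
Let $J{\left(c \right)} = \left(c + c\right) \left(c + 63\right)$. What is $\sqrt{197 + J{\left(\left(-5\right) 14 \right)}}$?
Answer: $\sqrt{1177} \approx 34.307$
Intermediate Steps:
$J{\left(c \right)} = 2 c \left(63 + c\right)$
$\sqrt{197 + J{\left(\left(-5\right) 14 \right)}} = \sqrt{197 + 2 \left(\left(-5\right) 14\right) \left(63 - 70\right)} = \sqrt{197 + 2 \left(-70\right) \left(63 - 70\right)} = \sqrt{197 + 2 \left(-70\right) \left(-7\right)} = \sqrt{197 + 980} = \sqrt{1177}$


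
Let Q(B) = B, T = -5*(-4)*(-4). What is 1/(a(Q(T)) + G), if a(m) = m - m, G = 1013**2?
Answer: 1/1026169 ≈ 9.7450e-7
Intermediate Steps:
T = -80 (T = 20*(-4) = -80)
G = 1026169
a(m) = 0
1/(a(Q(T)) + G) = 1/(0 + 1026169) = 1/1026169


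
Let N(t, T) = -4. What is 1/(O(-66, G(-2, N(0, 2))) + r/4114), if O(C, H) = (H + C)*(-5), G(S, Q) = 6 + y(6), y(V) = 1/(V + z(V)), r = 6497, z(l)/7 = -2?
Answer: 16456/4973073 ≈ 0.0033090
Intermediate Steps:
z(l) = -14 (z(l) = 7*(-2) = -14)
y(V) = 1/(-14 + V) (y(V) = 1/(V - 14) = 1/(-14 + V))
G(S, Q) = 47/8 (G(S, Q) = 6 + 1/(-14 + 6) = 6 + 1/(-8) = 6 - ⅛ = 47/8)
O(C, H) = -5*C - 5*H (O(C, H) = (C + H)*(-5) = -5*C - 5*H)
1/(O(-66, G(-2, N(0, 2))) + r/4114) = 1/((-5*(-66) - 5*47/8) + 6497/4114) = 1/((330 - 235/8) + 6497*(1/4114)) = 1/(2405/8 + 6497/4114) = 1/(4973073/16456) = 16456/4973073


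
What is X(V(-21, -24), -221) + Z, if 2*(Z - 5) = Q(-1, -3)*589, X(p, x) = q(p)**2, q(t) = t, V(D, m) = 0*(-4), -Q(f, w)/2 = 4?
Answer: -2351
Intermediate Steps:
Q(f, w) = -8 (Q(f, w) = -2*4 = -8)
V(D, m) = 0
X(p, x) = p**2
Z = -2351 (Z = 5 + (-8*589)/2 = 5 + (1/2)*(-4712) = 5 - 2356 = -2351)
X(V(-21, -24), -221) + Z = 0**2 - 2351 = 0 - 2351 = -2351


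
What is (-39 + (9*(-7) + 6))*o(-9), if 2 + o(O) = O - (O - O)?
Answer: 1056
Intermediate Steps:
o(O) = -2 + O (o(O) = -2 + (O - (O - O)) = -2 + (O - 1*0) = -2 + (O + 0) = -2 + O)
(-39 + (9*(-7) + 6))*o(-9) = (-39 + (9*(-7) + 6))*(-2 - 9) = (-39 + (-63 + 6))*(-11) = (-39 - 57)*(-11) = -96*(-11) = 1056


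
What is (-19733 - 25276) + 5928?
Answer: -39081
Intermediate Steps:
(-19733 - 25276) + 5928 = -45009 + 5928 = -39081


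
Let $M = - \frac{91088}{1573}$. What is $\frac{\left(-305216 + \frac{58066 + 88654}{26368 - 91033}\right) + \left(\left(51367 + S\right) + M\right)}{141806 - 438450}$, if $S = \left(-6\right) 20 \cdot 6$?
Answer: $\frac{5180076398737}{6034809548196} \approx 0.85837$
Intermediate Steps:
$M = - \frac{91088}{1573}$ ($M = \left(-91088\right) \frac{1}{1573} = - \frac{91088}{1573} \approx -57.907$)
$S = -720$ ($S = \left(-120\right) 6 = -720$)
$\frac{\left(-305216 + \frac{58066 + 88654}{26368 - 91033}\right) + \left(\left(51367 + S\right) + M\right)}{141806 - 438450} = \frac{\left(-305216 + \frac{58066 + 88654}{26368 - 91033}\right) + \left(\left(51367 - 720\right) - \frac{91088}{1573}\right)}{141806 - 438450} = \frac{\left(-305216 + \frac{146720}{-64665}\right) + \left(50647 - \frac{91088}{1573}\right)}{141806 - 438450} = \frac{\left(-305216 + 146720 \left(- \frac{1}{64665}\right)\right) + \frac{79576643}{1573}}{-296644} = \left(\left(-305216 - \frac{29344}{12933}\right) + \frac{79576643}{1573}\right) \left(- \frac{1}{296644}\right) = \left(- \frac{3947387872}{12933} + \frac{79576643}{1573}\right) \left(- \frac{1}{296644}\right) = \left(- \frac{5180076398737}{20343609}\right) \left(- \frac{1}{296644}\right) = \frac{5180076398737}{6034809548196}$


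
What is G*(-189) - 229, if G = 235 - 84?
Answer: -28768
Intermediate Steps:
G = 151
G*(-189) - 229 = 151*(-189) - 229 = -28539 - 229 = -28768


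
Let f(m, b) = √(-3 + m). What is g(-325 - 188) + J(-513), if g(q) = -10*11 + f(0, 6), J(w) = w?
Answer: -623 + I*√3 ≈ -623.0 + 1.732*I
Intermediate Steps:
g(q) = -110 + I*√3 (g(q) = -10*11 + √(-3 + 0) = -110 + √(-3) = -110 + I*√3)
g(-325 - 188) + J(-513) = (-110 + I*√3) - 513 = -623 + I*√3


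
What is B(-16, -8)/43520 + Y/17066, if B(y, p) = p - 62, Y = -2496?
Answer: -5491027/37135616 ≈ -0.14786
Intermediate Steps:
B(y, p) = -62 + p
B(-16, -8)/43520 + Y/17066 = (-62 - 8)/43520 - 2496/17066 = -70*1/43520 - 2496*1/17066 = -7/4352 - 1248/8533 = -5491027/37135616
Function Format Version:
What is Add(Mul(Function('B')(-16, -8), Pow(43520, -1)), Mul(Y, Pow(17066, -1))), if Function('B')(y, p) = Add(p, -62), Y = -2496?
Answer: Rational(-5491027, 37135616) ≈ -0.14786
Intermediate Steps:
Function('B')(y, p) = Add(-62, p)
Add(Mul(Function('B')(-16, -8), Pow(43520, -1)), Mul(Y, Pow(17066, -1))) = Add(Mul(Add(-62, -8), Pow(43520, -1)), Mul(-2496, Pow(17066, -1))) = Add(Mul(-70, Rational(1, 43520)), Mul(-2496, Rational(1, 17066))) = Add(Rational(-7, 4352), Rational(-1248, 8533)) = Rational(-5491027, 37135616)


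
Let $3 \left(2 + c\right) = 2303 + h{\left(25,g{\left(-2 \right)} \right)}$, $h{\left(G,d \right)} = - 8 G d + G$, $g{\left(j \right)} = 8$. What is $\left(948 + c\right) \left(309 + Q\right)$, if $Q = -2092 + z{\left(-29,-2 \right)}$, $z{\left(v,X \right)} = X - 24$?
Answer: $-2150298$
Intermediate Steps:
$z{\left(v,X \right)} = -24 + X$
$h{\left(G,d \right)} = G - 8 G d$ ($h{\left(G,d \right)} = - 8 G d + G = G - 8 G d$)
$c = \frac{722}{3}$ ($c = -2 + \frac{2303 + 25 \left(1 - 64\right)}{3} = -2 + \frac{2303 + 25 \left(-63\right)}{3} = -2 + \frac{2303 - 1575}{3} = -2 + \frac{1}{3} \cdot 728 = -2 + \frac{728}{3} = \frac{722}{3} \approx 240.67$)
$Q = -2118$ ($Q = -2092 - 26 = -2118$)
$\left(948 + c\right) \left(309 + Q\right) = \left(948 + \frac{722}{3}\right) \left(309 - 2118\right) = \frac{3566}{3} \left(-1809\right) = -2150298$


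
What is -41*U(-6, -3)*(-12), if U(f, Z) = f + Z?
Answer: -4428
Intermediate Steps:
U(f, Z) = Z + f
-41*U(-6, -3)*(-12) = -41*(-3 - 6)*(-12) = -41*(-9)*(-12) = 369*(-12) = -4428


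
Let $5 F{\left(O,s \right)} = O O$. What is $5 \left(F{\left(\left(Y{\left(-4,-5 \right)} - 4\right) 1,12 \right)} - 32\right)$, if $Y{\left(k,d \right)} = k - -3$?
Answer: $-135$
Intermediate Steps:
$Y{\left(k,d \right)} = 3 + k$ ($Y{\left(k,d \right)} = k + 3 = 3 + k$)
$F{\left(O,s \right)} = \frac{O^{2}}{5}$ ($F{\left(O,s \right)} = \frac{O O}{5} = \frac{O^{2}}{5}$)
$5 \left(F{\left(\left(Y{\left(-4,-5 \right)} - 4\right) 1,12 \right)} - 32\right) = 5 \left(\frac{\left(\left(\left(3 - 4\right) - 4\right) 1\right)^{2}}{5} - 32\right) = 5 \left(\frac{\left(\left(-1 - 4\right) 1\right)^{2}}{5} - 32\right) = 5 \left(\frac{\left(\left(-5\right) 1\right)^{2}}{5} - 32\right) = 5 \left(\frac{\left(-5\right)^{2}}{5} - 32\right) = 5 \left(\frac{1}{5} \cdot 25 - 32\right) = 5 \left(5 - 32\right) = 5 \left(-27\right) = -135$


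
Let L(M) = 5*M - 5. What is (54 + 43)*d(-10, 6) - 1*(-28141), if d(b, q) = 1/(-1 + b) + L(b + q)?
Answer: 282779/11 ≈ 25707.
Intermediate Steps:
L(M) = -5 + 5*M
d(b, q) = -5 + 1/(-1 + b) + 5*b + 5*q (d(b, q) = 1/(-1 + b) + (-5 + 5*(b + q)) = 1/(-1 + b) + (-5 + (5*b + 5*q)) = 1/(-1 + b) + (-5 + 5*b + 5*q) = -5 + 1/(-1 + b) + 5*b + 5*q)
(54 + 43)*d(-10, 6) - 1*(-28141) = (54 + 43)*((6 - 5*(-10) - 5*6 + 5*(-10)*(-1 - 10 + 6))/(-1 - 10)) - 1*(-28141) = 97*((6 + 50 - 30 + 5*(-10)*(-5))/(-11)) + 28141 = 97*(-(6 + 50 - 30 + 250)/11) + 28141 = 97*(-1/11*276) + 28141 = 97*(-276/11) + 28141 = -26772/11 + 28141 = 282779/11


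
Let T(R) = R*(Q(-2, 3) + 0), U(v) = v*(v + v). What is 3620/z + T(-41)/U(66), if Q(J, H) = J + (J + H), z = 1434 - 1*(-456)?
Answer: 351277/182952 ≈ 1.9200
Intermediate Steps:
z = 1890 (z = 1434 + 456 = 1890)
Q(J, H) = H + 2*J (Q(J, H) = J + (H + J) = H + 2*J)
U(v) = 2*v**2 (U(v) = v*(2*v) = 2*v**2)
T(R) = -R (T(R) = R*((3 + 2*(-2)) + 0) = R*((3 - 4) + 0) = R*(-1 + 0) = R*(-1) = -R)
3620/z + T(-41)/U(66) = 3620/1890 + (-1*(-41))/((2*66**2)) = 3620*(1/1890) + 41/((2*4356)) = 362/189 + 41/8712 = 351277/182952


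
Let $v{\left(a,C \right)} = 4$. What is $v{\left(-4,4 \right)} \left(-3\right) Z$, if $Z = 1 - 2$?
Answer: $12$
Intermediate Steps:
$Z = -1$ ($Z = 1 - 2 = -1$)
$v{\left(-4,4 \right)} \left(-3\right) Z = 4 \left(-3\right) \left(-1\right) = \left(-12\right) \left(-1\right) = 12$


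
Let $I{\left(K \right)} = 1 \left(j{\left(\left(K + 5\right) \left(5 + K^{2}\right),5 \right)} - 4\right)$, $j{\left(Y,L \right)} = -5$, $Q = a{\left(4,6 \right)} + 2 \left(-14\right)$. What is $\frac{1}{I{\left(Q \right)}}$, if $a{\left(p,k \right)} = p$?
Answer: $- \frac{1}{9} \approx -0.11111$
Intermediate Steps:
$Q = -24$ ($Q = 4 + 2 \left(-14\right) = 4 - 28 = -24$)
$I{\left(K \right)} = -9$ ($I{\left(K \right)} = 1 \left(-5 - 4\right) = 1 \left(-9\right) = -9$)
$\frac{1}{I{\left(Q \right)}} = \frac{1}{-9} = - \frac{1}{9}$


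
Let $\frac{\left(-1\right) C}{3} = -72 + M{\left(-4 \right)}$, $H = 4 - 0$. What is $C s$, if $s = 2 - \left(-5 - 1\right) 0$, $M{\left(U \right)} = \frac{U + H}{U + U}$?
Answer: $432$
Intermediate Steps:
$H = 4$ ($H = 4 + 0 = 4$)
$M{\left(U \right)} = \frac{4 + U}{2 U}$ ($M{\left(U \right)} = \frac{U + 4}{U + U} = \frac{4 + U}{2 U}$)
$C = 216$ ($C = - 3 \left(-72 + \frac{4 - 4}{2 \left(-4\right)}\right) = - 3 \left(-72 + \frac{1}{2} \left(- \frac{1}{4}\right) 0\right) = - 3 \left(-72 + 0\right) = \left(-3\right) \left(-72\right) = 216$)
$s = 2$ ($s = 2 - \left(-6\right) 0 = 2 - 0 = 2 + 0 = 2$)
$C s = 216 \cdot 2 = 432$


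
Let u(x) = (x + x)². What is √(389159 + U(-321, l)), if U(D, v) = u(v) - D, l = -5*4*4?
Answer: 6*√11530 ≈ 644.27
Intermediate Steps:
l = -80 (l = -20*4 = -80)
u(x) = 4*x² (u(x) = (2*x)² = 4*x²)
U(D, v) = -D + 4*v² (U(D, v) = 4*v² - D = -D + 4*v²)
√(389159 + U(-321, l)) = √(389159 + (-1*(-321) + 4*(-80)²)) = √(389159 + (321 + 4*6400)) = √(389159 + (321 + 25600)) = √(389159 + 25921) = √415080 = 6*√11530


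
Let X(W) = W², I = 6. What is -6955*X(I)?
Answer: -250380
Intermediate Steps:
-6955*X(I) = -6955*6² = -6955*36 = -250380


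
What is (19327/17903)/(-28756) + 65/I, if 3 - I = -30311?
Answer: 2348381053/1114729507268 ≈ 0.0021067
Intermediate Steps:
I = 30314 (I = 3 - 1*(-30311) = 3 + 30311 = 30314)
(19327/17903)/(-28756) + 65/I = (19327/17903)/(-28756) + 65/30314 = (19327*(1/17903))*(-1/28756) + 65*(1/30314) = (19327/17903)*(-1/28756) + 65/30314 = -2761/73545524 + 65/30314 = 2348381053/1114729507268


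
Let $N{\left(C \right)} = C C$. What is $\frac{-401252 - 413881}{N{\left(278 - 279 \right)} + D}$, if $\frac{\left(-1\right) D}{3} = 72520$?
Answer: $\frac{815133}{217559} \approx 3.7467$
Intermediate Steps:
$D = -217560$ ($D = \left(-3\right) 72520 = -217560$)
$N{\left(C \right)} = C^{2}$
$\frac{-401252 - 413881}{N{\left(278 - 279 \right)} + D} = \frac{-401252 - 413881}{\left(278 - 279\right)^{2} - 217560} = - \frac{815133}{\left(278 - 279\right)^{2} - 217560} = - \frac{815133}{\left(-1\right)^{2} - 217560} = - \frac{815133}{1 - 217560} = - \frac{815133}{-217559} = \left(-815133\right) \left(- \frac{1}{217559}\right) = \frac{815133}{217559}$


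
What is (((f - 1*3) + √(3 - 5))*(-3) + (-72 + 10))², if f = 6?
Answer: 5023 + 426*I*√2 ≈ 5023.0 + 602.46*I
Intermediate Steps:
(((f - 1*3) + √(3 - 5))*(-3) + (-72 + 10))² = (((6 - 1*3) + √(3 - 5))*(-3) + (-72 + 10))² = (((6 - 3) + √(-2))*(-3) - 62)² = ((3 + I*√2)*(-3) - 62)² = ((-9 - 3*I*√2) - 62)² = (-71 - 3*I*√2)²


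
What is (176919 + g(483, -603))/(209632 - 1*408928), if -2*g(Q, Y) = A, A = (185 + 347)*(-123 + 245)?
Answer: -144467/199296 ≈ -0.72489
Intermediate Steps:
A = 64904 (A = 532*122 = 64904)
g(Q, Y) = -32452 (g(Q, Y) = -½*64904 = -32452)
(176919 + g(483, -603))/(209632 - 1*408928) = (176919 - 32452)/(209632 - 1*408928) = 144467/(209632 - 408928) = 144467/(-199296) = 144467*(-1/199296) = -144467/199296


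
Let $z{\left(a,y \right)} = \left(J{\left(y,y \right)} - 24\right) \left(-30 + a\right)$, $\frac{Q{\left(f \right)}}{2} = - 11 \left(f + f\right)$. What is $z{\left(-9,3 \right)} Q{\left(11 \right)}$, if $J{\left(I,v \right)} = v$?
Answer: $-396396$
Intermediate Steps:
$Q{\left(f \right)} = - 44 f$ ($Q{\left(f \right)} = 2 \left(- 11 \left(f + f\right)\right) = 2 \left(- 11 \cdot 2 f\right) = 2 \left(- 22 f\right) = - 44 f$)
$z{\left(a,y \right)} = \left(-30 + a\right) \left(-24 + y\right)$ ($z{\left(a,y \right)} = \left(y - 24\right) \left(-30 + a\right) = \left(-24 + y\right) \left(-30 + a\right) = \left(-30 + a\right) \left(-24 + y\right)$)
$z{\left(-9,3 \right)} Q{\left(11 \right)} = \left(720 - 90 - -216 - 27\right) \left(\left(-44\right) 11\right) = \left(720 - 90 + 216 - 27\right) \left(-484\right) = 819 \left(-484\right) = -396396$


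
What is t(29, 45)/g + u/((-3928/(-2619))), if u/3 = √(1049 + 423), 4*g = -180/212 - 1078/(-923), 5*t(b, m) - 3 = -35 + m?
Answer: 2543788/77995 + 7857*√23/491 ≈ 109.36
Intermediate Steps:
t(b, m) = -32/5 + m/5 (t(b, m) = ⅗ + (-35 + m)/5 = ⅗ + (-7 + m/5) = -32/5 + m/5)
g = 15599/195676 (g = (-180/212 - 1078/(-923))/4 = (-180*1/212 - 1078*(-1/923))/4 = (-45/53 + 1078/923)/4 = (¼)*(15599/48919) = 15599/195676 ≈ 0.079718)
u = 24*√23 (u = 3*√(1049 + 423) = 3*√1472 = 3*(8*√23) = 24*√23 ≈ 115.10)
t(29, 45)/g + u/((-3928/(-2619))) = (-32/5 + (⅕)*45)/(15599/195676) + (24*√23)/((-3928/(-2619))) = (-32/5 + 9)*(195676/15599) + (24*√23)/((-3928*(-1/2619))) = (13/5)*(195676/15599) + (24*√23)/(3928/2619) = 2543788/77995 + (24*√23)*(2619/3928) = 2543788/77995 + 7857*√23/491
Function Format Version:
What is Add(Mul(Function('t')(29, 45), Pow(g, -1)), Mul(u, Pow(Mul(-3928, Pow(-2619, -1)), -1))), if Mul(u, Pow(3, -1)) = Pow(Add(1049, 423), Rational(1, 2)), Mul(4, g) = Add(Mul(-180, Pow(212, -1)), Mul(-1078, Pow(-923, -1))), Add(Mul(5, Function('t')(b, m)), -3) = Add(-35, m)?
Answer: Add(Rational(2543788, 77995), Mul(Rational(7857, 491), Pow(23, Rational(1, 2)))) ≈ 109.36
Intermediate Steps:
Function('t')(b, m) = Add(Rational(-32, 5), Mul(Rational(1, 5), m)) (Function('t')(b, m) = Add(Rational(3, 5), Mul(Rational(1, 5), Add(-35, m))) = Add(Rational(3, 5), Add(-7, Mul(Rational(1, 5), m))) = Add(Rational(-32, 5), Mul(Rational(1, 5), m)))
g = Rational(15599, 195676) (g = Mul(Rational(1, 4), Add(Mul(-180, Pow(212, -1)), Mul(-1078, Pow(-923, -1)))) = Mul(Rational(1, 4), Add(Mul(-180, Rational(1, 212)), Mul(-1078, Rational(-1, 923)))) = Mul(Rational(1, 4), Add(Rational(-45, 53), Rational(1078, 923))) = Mul(Rational(1, 4), Rational(15599, 48919)) = Rational(15599, 195676) ≈ 0.079718)
u = Mul(24, Pow(23, Rational(1, 2))) (u = Mul(3, Pow(Add(1049, 423), Rational(1, 2))) = Mul(3, Pow(1472, Rational(1, 2))) = Mul(3, Mul(8, Pow(23, Rational(1, 2)))) = Mul(24, Pow(23, Rational(1, 2))) ≈ 115.10)
Add(Mul(Function('t')(29, 45), Pow(g, -1)), Mul(u, Pow(Mul(-3928, Pow(-2619, -1)), -1))) = Add(Mul(Add(Rational(-32, 5), Mul(Rational(1, 5), 45)), Pow(Rational(15599, 195676), -1)), Mul(Mul(24, Pow(23, Rational(1, 2))), Pow(Mul(-3928, Pow(-2619, -1)), -1))) = Add(Mul(Add(Rational(-32, 5), 9), Rational(195676, 15599)), Mul(Mul(24, Pow(23, Rational(1, 2))), Pow(Mul(-3928, Rational(-1, 2619)), -1))) = Add(Mul(Rational(13, 5), Rational(195676, 15599)), Mul(Mul(24, Pow(23, Rational(1, 2))), Pow(Rational(3928, 2619), -1))) = Add(Rational(2543788, 77995), Mul(Mul(24, Pow(23, Rational(1, 2))), Rational(2619, 3928))) = Add(Rational(2543788, 77995), Mul(Rational(7857, 491), Pow(23, Rational(1, 2))))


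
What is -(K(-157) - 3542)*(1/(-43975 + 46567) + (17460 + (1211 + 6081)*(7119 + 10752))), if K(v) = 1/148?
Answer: 177091672615585975/383616 ≈ 4.6164e+11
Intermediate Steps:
K(v) = 1/148
-(K(-157) - 3542)*(1/(-43975 + 46567) + (17460 + (1211 + 6081)*(7119 + 10752))) = -(1/148 - 3542)*(1/(-43975 + 46567) + (17460 + (1211 + 6081)*(7119 + 10752))) = -(-524215)*(1/2592 + (17460 + 7292*17871))/148 = -(-524215)*(1/2592 + (17460 + 130315332))/148 = -(-524215)*(1/2592 + 130332792)/148 = -(-524215)*337822596865/(148*2592) = -1*(-177091672615585975/383616) = 177091672615585975/383616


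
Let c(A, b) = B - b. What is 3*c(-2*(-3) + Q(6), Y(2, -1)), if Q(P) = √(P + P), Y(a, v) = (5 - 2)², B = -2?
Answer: -33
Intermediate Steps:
Y(a, v) = 9 (Y(a, v) = 3² = 9)
Q(P) = √2*√P (Q(P) = √(2*P) = √2*√P)
c(A, b) = -2 - b
3*c(-2*(-3) + Q(6), Y(2, -1)) = 3*(-2 - 1*9) = 3*(-2 - 9) = 3*(-11) = -33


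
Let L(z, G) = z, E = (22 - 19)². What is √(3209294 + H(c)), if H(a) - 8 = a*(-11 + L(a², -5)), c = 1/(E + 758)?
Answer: 4*√69417993748977926/588289 ≈ 1791.5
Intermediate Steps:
E = 9 (E = 3² = 9)
c = 1/767 (c = 1/(9 + 758) = 1/767 ≈ 0.0013038)
H(a) = 8 + a*(-11 + a²)
√(3209294 + H(c)) = √(3209294 + (8 + (1/767)³ - 11*1/767)) = √(3209294 + (8 + 1/451217663 - 11/767)) = √(3209294 + 3603270126/451217663) = √(1448093741830048/451217663) = 4*√69417993748977926/588289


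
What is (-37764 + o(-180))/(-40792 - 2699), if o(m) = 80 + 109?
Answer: 12525/14497 ≈ 0.86397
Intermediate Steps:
o(m) = 189
(-37764 + o(-180))/(-40792 - 2699) = (-37764 + 189)/(-40792 - 2699) = -37575/(-43491) = -37575*(-1/43491) = 12525/14497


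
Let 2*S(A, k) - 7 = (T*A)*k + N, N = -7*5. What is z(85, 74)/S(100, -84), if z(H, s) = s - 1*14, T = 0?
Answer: -30/7 ≈ -4.2857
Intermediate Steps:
N = -35
z(H, s) = -14 + s (z(H, s) = s - 14 = -14 + s)
S(A, k) = -14 (S(A, k) = 7/2 + ((0*A)*k - 35)/2 = 7/2 + (0*k - 35)/2 = 7/2 + (0 - 35)/2 = 7/2 + (½)*(-35) = 7/2 - 35/2 = -14)
z(85, 74)/S(100, -84) = (-14 + 74)/(-14) = 60*(-1/14) = -30/7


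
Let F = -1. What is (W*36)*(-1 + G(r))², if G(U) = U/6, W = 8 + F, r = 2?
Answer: 112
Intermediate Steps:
W = 7 (W = 8 - 1 = 7)
G(U) = U/6 (G(U) = U*(⅙) = U/6)
(W*36)*(-1 + G(r))² = (7*36)*(-1 + (⅙)*2)² = 252*(-1 + ⅓)² = 252*(-⅔)² = 252*(4/9) = 112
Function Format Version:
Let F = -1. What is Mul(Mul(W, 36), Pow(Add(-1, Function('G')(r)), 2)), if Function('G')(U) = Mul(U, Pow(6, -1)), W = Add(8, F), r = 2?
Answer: 112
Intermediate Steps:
W = 7 (W = Add(8, -1) = 7)
Function('G')(U) = Mul(Rational(1, 6), U) (Function('G')(U) = Mul(U, Rational(1, 6)) = Mul(Rational(1, 6), U))
Mul(Mul(W, 36), Pow(Add(-1, Function('G')(r)), 2)) = Mul(Mul(7, 36), Pow(Add(-1, Mul(Rational(1, 6), 2)), 2)) = Mul(252, Pow(Add(-1, Rational(1, 3)), 2)) = Mul(252, Pow(Rational(-2, 3), 2)) = Mul(252, Rational(4, 9)) = 112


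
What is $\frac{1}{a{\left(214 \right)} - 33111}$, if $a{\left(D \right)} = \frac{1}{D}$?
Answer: $- \frac{214}{7085753} \approx -3.0201 \cdot 10^{-5}$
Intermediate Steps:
$\frac{1}{a{\left(214 \right)} - 33111} = \frac{1}{\frac{1}{214} - 33111} = \frac{1}{- \frac{7085753}{214}} = - \frac{214}{7085753}$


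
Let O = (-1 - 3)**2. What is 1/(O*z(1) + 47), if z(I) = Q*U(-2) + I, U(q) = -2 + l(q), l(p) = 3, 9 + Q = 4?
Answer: -1/17 ≈ -0.058824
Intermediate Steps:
Q = -5 (Q = -9 + 4 = -5)
U(q) = 1 (U(q) = -2 + 3 = 1)
O = 16 (O = (-4)**2 = 16)
z(I) = -5 + I (z(I) = -5*1 + I = -5 + I)
1/(O*z(1) + 47) = 1/(16*(-5 + 1) + 47) = 1/(16*(-4) + 47) = 1/(-64 + 47) = 1/(-17) = -1/17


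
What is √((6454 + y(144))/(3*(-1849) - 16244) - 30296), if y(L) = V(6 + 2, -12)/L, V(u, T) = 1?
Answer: I*√2071602141529151/261492 ≈ 174.06*I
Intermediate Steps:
y(L) = 1/L
√((6454 + y(144))/(3*(-1849) - 16244) - 30296) = √((6454 + 1/144)/(3*(-1849) - 16244) - 30296) = √((6454 + 1/144)/(-5547 - 16244) - 30296) = √((929377/144)/(-21791) - 30296) = √((929377/144)*(-1/21791) - 30296) = √(-929377/3137904 - 30296) = √(-95066868961/3137904) = I*√2071602141529151/261492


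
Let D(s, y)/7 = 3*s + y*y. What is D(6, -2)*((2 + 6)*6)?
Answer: 7392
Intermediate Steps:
D(s, y) = 7*y² + 21*s (D(s, y) = 7*(3*s + y*y) = 7*(3*s + y²) = 7*(y² + 3*s) = 7*y² + 21*s)
D(6, -2)*((2 + 6)*6) = (7*(-2)² + 21*6)*((2 + 6)*6) = (7*4 + 126)*(8*6) = (28 + 126)*48 = 154*48 = 7392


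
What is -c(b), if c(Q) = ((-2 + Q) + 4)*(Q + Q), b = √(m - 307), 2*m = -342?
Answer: 956 - 4*I*√478 ≈ 956.0 - 87.453*I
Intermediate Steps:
m = -171 (m = (½)*(-342) = -171)
b = I*√478 (b = √(-171 - 307) = √(-478) = I*√478 ≈ 21.863*I)
c(Q) = 2*Q*(2 + Q) (c(Q) = (2 + Q)*(2*Q) = 2*Q*(2 + Q))
-c(b) = -2*I*√478*(2 + I*√478)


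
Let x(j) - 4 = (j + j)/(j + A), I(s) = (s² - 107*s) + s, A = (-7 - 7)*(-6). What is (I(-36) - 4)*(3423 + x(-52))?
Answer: 17488515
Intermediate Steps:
A = 84 (A = -14*(-6) = 84)
I(s) = s² - 106*s
x(j) = 4 + 2*j/(84 + j) (x(j) = 4 + (j + j)/(j + 84) = 4 + (2*j)/(84 + j) = 4 + 2*j/(84 + j))
(I(-36) - 4)*(3423 + x(-52)) = (-36*(-106 - 36) - 4)*(3423 + 6*(56 - 52)/(84 - 52)) = (-36*(-142) - 4)*(3423 + 6*4/32) = (5112 - 4)*(3423 + 6*(1/32)*4) = 5108*(3423 + ¾) = 5108*(13695/4) = 17488515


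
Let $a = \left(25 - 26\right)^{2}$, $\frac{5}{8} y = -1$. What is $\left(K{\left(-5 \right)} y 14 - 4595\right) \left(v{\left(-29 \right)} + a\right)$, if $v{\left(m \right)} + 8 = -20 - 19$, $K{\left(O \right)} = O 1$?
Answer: $206218$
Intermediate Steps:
$K{\left(O \right)} = O$
$y = - \frac{8}{5}$ ($y = \frac{8}{5} \left(-1\right) = - \frac{8}{5} \approx -1.6$)
$a = 1$ ($a = \left(-1\right)^{2} = 1$)
$v{\left(m \right)} = -47$ ($v{\left(m \right)} = -8 - 39 = -47$)
$\left(K{\left(-5 \right)} y 14 - 4595\right) \left(v{\left(-29 \right)} + a\right) = \left(\left(-5\right) \left(- \frac{8}{5}\right) 14 - 4595\right) \left(-47 + 1\right) = \left(8 \cdot 14 - 4595\right) \left(-46\right) = \left(112 - 4595\right) \left(-46\right) = \left(-4483\right) \left(-46\right) = 206218$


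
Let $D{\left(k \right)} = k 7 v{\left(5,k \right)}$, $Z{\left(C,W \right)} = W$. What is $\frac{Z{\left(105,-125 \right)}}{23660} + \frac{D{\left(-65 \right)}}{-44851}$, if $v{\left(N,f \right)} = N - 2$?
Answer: $\frac{5337905}{212234932} \approx 0.025151$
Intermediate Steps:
$v{\left(N,f \right)} = -2 + N$
$D{\left(k \right)} = 21 k$ ($D{\left(k \right)} = k 7 \left(-2 + 5\right) = 7 k 3 = 21 k$)
$\frac{Z{\left(105,-125 \right)}}{23660} + \frac{D{\left(-65 \right)}}{-44851} = - \frac{125}{23660} + \frac{21 \left(-65\right)}{-44851} = \left(-125\right) \frac{1}{23660} - - \frac{1365}{44851} = - \frac{25}{4732} + \frac{1365}{44851} = \frac{5337905}{212234932}$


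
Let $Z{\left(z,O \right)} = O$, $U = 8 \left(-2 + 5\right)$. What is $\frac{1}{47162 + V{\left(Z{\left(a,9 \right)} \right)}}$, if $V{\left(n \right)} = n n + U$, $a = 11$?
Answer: $\frac{1}{47267} \approx 2.1156 \cdot 10^{-5}$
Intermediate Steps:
$U = 24$ ($U = 8 \cdot 3 = 24$)
$V{\left(n \right)} = 24 + n^{2}$ ($V{\left(n \right)} = n n + 24 = n^{2} + 24 = 24 + n^{2}$)
$\frac{1}{47162 + V{\left(Z{\left(a,9 \right)} \right)}} = \frac{1}{47162 + \left(24 + 9^{2}\right)} = \frac{1}{47162 + \left(24 + 81\right)} = \frac{1}{47162 + 105} = \frac{1}{47267}$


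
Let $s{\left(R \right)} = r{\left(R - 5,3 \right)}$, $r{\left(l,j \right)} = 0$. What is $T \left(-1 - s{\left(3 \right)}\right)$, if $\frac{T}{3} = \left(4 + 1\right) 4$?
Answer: $-60$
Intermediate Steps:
$s{\left(R \right)} = 0$
$T = 60$ ($T = 3 \left(4 + 1\right) 4 = 3 \cdot 5 \cdot 4 = 3 \cdot 20 = 60$)
$T \left(-1 - s{\left(3 \right)}\right) = 60 \left(-1 - 0\right) = 60 \left(-1 + 0\right) = 60 \left(-1\right) = -60$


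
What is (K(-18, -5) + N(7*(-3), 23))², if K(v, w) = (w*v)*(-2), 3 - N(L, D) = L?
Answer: 24336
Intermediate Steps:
N(L, D) = 3 - L
K(v, w) = -2*v*w (K(v, w) = (v*w)*(-2) = -2*v*w)
(K(-18, -5) + N(7*(-3), 23))² = (-2*(-18)*(-5) + (3 - 7*(-3)))² = (-180 + (3 - 1*(-21)))² = (-180 + (3 + 21))² = (-180 + 24)² = (-156)² = 24336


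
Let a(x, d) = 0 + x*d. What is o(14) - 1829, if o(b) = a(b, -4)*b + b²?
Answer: -2417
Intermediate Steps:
a(x, d) = d*x (a(x, d) = 0 + d*x = d*x)
o(b) = -3*b² (o(b) = (-4*b)*b + b² = -4*b² + b² = -3*b²)
o(14) - 1829 = -3*14² - 1829 = -3*196 - 1829 = -588 - 1829 = -2417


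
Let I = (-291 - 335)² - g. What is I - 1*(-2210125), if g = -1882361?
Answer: 4484362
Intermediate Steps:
I = 2274237 (I = (-291 - 335)² - 1*(-1882361) = (-626)² + 1882361 = 391876 + 1882361 = 2274237)
I - 1*(-2210125) = 2274237 - 1*(-2210125) = 2274237 + 2210125 = 4484362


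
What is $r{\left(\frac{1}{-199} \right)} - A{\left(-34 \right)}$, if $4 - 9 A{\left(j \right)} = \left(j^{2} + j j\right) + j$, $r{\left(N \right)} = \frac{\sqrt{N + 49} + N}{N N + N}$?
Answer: $\frac{50227}{198} - \frac{995 \sqrt{77610}}{198} \approx -1146.3$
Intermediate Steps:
$r{\left(N \right)} = \frac{N + \sqrt{49 + N}}{N + N^{2}}$ ($r{\left(N \right)} = \frac{\sqrt{49 + N} + N}{N^{2} + N} = \frac{N + \sqrt{49 + N}}{N + N^{2}}$)
$A{\left(j \right)} = \frac{4}{9} - \frac{2 j^{2}}{9} - \frac{j}{9}$ ($A{\left(j \right)} = \frac{4}{9} - \frac{\left(j^{2} + j j\right) + j}{9} = \frac{4}{9} - \frac{\left(j^{2} + j^{2}\right) + j}{9} = \frac{4}{9} - \frac{2 j^{2} + j}{9} = \frac{4}{9} - \frac{j + 2 j^{2}}{9} = \frac{4}{9} - \left(\frac{j}{9} + \frac{2 j^{2}}{9}\right) = \frac{4}{9} - \frac{2 j^{2}}{9} - \frac{j}{9}$)
$r{\left(\frac{1}{-199} \right)} - A{\left(-34 \right)} = \frac{\frac{1}{-199} + \sqrt{49 + \frac{1}{-199}}}{\frac{1}{-199} \left(1 + \frac{1}{-199}\right)} - \left(\frac{4}{9} - \frac{2 \left(-34\right)^{2}}{9} - - \frac{34}{9}\right) = \frac{- \frac{1}{199} + \sqrt{49 - \frac{1}{199}}}{\left(- \frac{1}{199}\right) \left(1 - \frac{1}{199}\right)} - \left(\frac{4}{9} - \frac{2312}{9} + \frac{34}{9}\right) = - \frac{199 \left(- \frac{1}{199} + \sqrt{\frac{9750}{199}}\right)}{\frac{198}{199}} - \left(\frac{4}{9} - \frac{2312}{9} + \frac{34}{9}\right) = \left(-199\right) \frac{199}{198} \left(- \frac{1}{199} + \frac{5 \sqrt{77610}}{199}\right) - - \frac{758}{3} = \left(\frac{199}{198} - \frac{995 \sqrt{77610}}{198}\right) + \frac{758}{3} = \frac{50227}{198} - \frac{995 \sqrt{77610}}{198}$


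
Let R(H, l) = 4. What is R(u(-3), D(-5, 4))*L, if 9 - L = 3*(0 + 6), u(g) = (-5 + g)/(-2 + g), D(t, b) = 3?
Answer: -36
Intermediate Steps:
u(g) = (-5 + g)/(-2 + g)
L = -9 (L = 9 - 3*(0 + 6) = 9 - 3*6 = 9 - 1*18 = 9 - 18 = -9)
R(u(-3), D(-5, 4))*L = 4*(-9) = -36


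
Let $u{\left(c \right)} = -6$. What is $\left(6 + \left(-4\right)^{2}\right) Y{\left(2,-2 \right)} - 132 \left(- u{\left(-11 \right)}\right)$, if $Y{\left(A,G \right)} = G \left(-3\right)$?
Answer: $-660$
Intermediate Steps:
$Y{\left(A,G \right)} = - 3 G$
$\left(6 + \left(-4\right)^{2}\right) Y{\left(2,-2 \right)} - 132 \left(- u{\left(-11 \right)}\right) = \left(6 + \left(-4\right)^{2}\right) \left(\left(-3\right) \left(-2\right)\right) - 132 \left(\left(-1\right) \left(-6\right)\right) = \left(6 + 16\right) 6 - 792 = 22 \cdot 6 - 792 = 132 - 792 = -660$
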